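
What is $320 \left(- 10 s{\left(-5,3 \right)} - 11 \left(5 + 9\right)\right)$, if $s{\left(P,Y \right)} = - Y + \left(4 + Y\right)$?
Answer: $-62080$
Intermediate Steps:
$s{\left(P,Y \right)} = 4$
$320 \left(- 10 s{\left(-5,3 \right)} - 11 \left(5 + 9\right)\right) = 320 \left(\left(-10\right) 4 - 11 \left(5 + 9\right)\right) = 320 \left(-40 - 154\right) = 320 \left(-194\right) = -62080$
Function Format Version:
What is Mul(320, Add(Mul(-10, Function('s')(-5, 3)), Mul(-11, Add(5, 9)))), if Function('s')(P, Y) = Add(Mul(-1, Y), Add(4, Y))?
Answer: -62080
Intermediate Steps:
Function('s')(P, Y) = 4
Mul(320, Add(Mul(-10, Function('s')(-5, 3)), Mul(-11, Add(5, 9)))) = Mul(320, Add(Mul(-10, 4), Mul(-11, Add(5, 9)))) = Mul(320, Add(-40, Mul(-11, 14))) = Mul(320, Add(-40, -154)) = Mul(320, -194) = -62080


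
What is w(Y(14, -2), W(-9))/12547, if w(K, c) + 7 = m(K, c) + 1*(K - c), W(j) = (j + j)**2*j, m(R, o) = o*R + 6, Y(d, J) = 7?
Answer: -17490/12547 ≈ -1.3940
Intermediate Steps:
m(R, o) = 6 + R*o (m(R, o) = R*o + 6 = 6 + R*o)
W(j) = 4*j**3 (W(j) = (2*j)**2*j = (4*j**2)*j = 4*j**3)
w(K, c) = -1 + K - c + K*c (w(K, c) = -7 + ((6 + K*c) + 1*(K - c)) = -7 + ((6 + K*c) + (K - c)) = -7 + (6 + K - c + K*c) = -1 + K - c + K*c)
w(Y(14, -2), W(-9))/12547 = (-1 + 7 - 4*(-9)**3 + 7*(4*(-9)**3))/12547 = (-1 + 7 - 4*(-729) + 7*(4*(-729)))*(1/12547) = (-1 + 7 - 1*(-2916) + 7*(-2916))*(1/12547) = (-1 + 7 + 2916 - 20412)*(1/12547) = -17490*1/12547 = -17490/12547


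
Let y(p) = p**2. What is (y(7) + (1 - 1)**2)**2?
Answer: 2401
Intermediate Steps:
(y(7) + (1 - 1)**2)**2 = (7**2 + (1 - 1)**2)**2 = (49 + 0**2)**2 = (49 + 0)**2 = 49**2 = 2401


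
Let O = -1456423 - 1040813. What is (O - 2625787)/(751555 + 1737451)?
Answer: -5123023/2489006 ≈ -2.0583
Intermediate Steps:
O = -2497236
(O - 2625787)/(751555 + 1737451) = (-2497236 - 2625787)/(751555 + 1737451) = -5123023/2489006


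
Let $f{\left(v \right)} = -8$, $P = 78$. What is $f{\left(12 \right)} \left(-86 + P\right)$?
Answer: $64$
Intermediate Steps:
$f{\left(12 \right)} \left(-86 + P\right) = - 8 \left(-86 + 78\right) = \left(-8\right) \left(-8\right) = 64$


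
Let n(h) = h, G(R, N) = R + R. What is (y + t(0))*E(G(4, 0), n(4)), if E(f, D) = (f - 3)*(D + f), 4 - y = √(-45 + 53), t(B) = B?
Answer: 240 - 120*√2 ≈ 70.294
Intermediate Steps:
G(R, N) = 2*R
y = 4 - 2*√2 (y = 4 - √(-45 + 53) = 4 - √8 = 4 - 2*√2 ≈ 1.1716)
E(f, D) = (-3 + f)*(D + f)
(y + t(0))*E(G(4, 0), n(4)) = ((4 - 2*√2) + 0)*((2*4)² - 3*4 - 6*4 + 4*(2*4)) = (4 - 2*√2)*(8² - 12 - 3*8 + 4*8) = (4 - 2*√2)*(64 - 12 - 24 + 32) = (4 - 2*√2)*60 = 240 - 120*√2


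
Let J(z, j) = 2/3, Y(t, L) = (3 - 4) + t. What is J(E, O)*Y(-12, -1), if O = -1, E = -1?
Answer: -26/3 ≈ -8.6667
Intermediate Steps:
Y(t, L) = -1 + t
J(z, j) = ⅔ (J(z, j) = 2*(⅓) = ⅔)
J(E, O)*Y(-12, -1) = 2*(-1 - 12)/3 = (⅔)*(-13) = -26/3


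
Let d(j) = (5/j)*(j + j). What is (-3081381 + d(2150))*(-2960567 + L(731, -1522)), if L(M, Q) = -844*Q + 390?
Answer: 5163172979939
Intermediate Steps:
L(M, Q) = 390 - 844*Q
d(j) = 10 (d(j) = (5/j)*(2*j) = 10)
(-3081381 + d(2150))*(-2960567 + L(731, -1522)) = (-3081381 + 10)*(-2960567 + (390 - 844*(-1522))) = -3081371*(-2960567 + (390 + 1284568)) = -3081371*(-2960567 + 1284958) = -3081371*(-1675609) = 5163172979939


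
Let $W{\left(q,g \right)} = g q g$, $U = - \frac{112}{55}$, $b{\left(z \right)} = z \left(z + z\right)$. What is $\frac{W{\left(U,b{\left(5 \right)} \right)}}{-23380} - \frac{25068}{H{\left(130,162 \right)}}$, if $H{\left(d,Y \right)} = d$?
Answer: $- \frac{22998958}{119405} \approx -192.61$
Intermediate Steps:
$b{\left(z \right)} = 2 z^{2}$ ($b{\left(z \right)} = z 2 z = 2 z^{2}$)
$U = - \frac{112}{55}$ ($U = \left(-112\right) \frac{1}{55} = - \frac{112}{55} \approx -2.0364$)
$W{\left(q,g \right)} = q g^{2}$
$\frac{W{\left(U,b{\left(5 \right)} \right)}}{-23380} - \frac{25068}{H{\left(130,162 \right)}} = \frac{\left(- \frac{112}{55}\right) \left(2 \cdot 5^{2}\right)^{2}}{-23380} - \frac{25068}{130} = - \frac{112 \left(2 \cdot 25\right)^{2}}{55} \left(- \frac{1}{23380}\right) - \frac{12534}{65} = - \frac{112 \cdot 50^{2}}{55} \left(- \frac{1}{23380}\right) - \frac{12534}{65} = \left(- \frac{112}{55}\right) 2500 \left(- \frac{1}{23380}\right) - \frac{12534}{65} = \left(- \frac{56000}{11}\right) \left(- \frac{1}{23380}\right) - \frac{12534}{65} = \frac{400}{1837} - \frac{12534}{65} = - \frac{22998958}{119405}$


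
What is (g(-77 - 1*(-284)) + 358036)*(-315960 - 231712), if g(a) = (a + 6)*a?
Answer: -220233698344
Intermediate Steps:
g(a) = a*(6 + a) (g(a) = (6 + a)*a = a*(6 + a))
(g(-77 - 1*(-284)) + 358036)*(-315960 - 231712) = ((-77 - 1*(-284))*(6 + (-77 - 1*(-284))) + 358036)*(-315960 - 231712) = ((-77 + 284)*(6 + (-77 + 284)) + 358036)*(-547672) = (207*(6 + 207) + 358036)*(-547672) = (207*213 + 358036)*(-547672) = (44091 + 358036)*(-547672) = 402127*(-547672) = -220233698344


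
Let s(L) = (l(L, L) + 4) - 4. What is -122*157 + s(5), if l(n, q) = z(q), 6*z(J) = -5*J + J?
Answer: -57472/3 ≈ -19157.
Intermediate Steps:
z(J) = -2*J/3 (z(J) = (-5*J + J)/6 = (-4*J)/6 = -2*J/3)
l(n, q) = -2*q/3
s(L) = -2*L/3 (s(L) = (-2*L/3 + 4) - 4 = (4 - 2*L/3) - 4 = -2*L/3)
-122*157 + s(5) = -122*157 - ⅔*5 = -19154 - 10/3 = -57472/3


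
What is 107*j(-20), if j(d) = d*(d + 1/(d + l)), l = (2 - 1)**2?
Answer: 815340/19 ≈ 42913.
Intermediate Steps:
l = 1 (l = 1**2 = 1)
j(d) = d*(d + 1/(1 + d)) (j(d) = d*(d + 1/(d + 1)) = d*(d + 1/(1 + d)))
107*j(-20) = 107*(-20*(1 - 20 + (-20)**2)/(1 - 20)) = 107*(-20*(1 - 20 + 400)/(-19)) = 107*(-20*(-1/19)*381) = 107*(7620/19) = 815340/19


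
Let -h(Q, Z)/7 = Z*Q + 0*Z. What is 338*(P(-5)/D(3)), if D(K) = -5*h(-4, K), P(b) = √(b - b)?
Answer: 0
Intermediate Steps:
h(Q, Z) = -7*Q*Z (h(Q, Z) = -7*(Z*Q + 0*Z) = -7*(Q*Z + 0) = -7*Q*Z)
P(b) = 0 (P(b) = √0 = 0)
D(K) = -140*K (D(K) = -(-35)*(-4)*K = -140*K)
338*(P(-5)/D(3)) = 338*(0/((-140*3))) = 338*(0/(-420)) = 338*(0*(-1/420)) = 338*0 = 0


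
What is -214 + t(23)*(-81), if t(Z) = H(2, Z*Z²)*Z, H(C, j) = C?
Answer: -3940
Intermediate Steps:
t(Z) = 2*Z
-214 + t(23)*(-81) = -214 + (2*23)*(-81) = -214 + 46*(-81) = -214 - 3726 = -3940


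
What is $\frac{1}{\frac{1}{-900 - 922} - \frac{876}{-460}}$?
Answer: $\frac{209530}{398903} \approx 0.52527$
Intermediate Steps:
$\frac{1}{\frac{1}{-900 - 922} - \frac{876}{-460}} = \frac{1}{\frac{1}{-1822} - - \frac{219}{115}} = \frac{1}{- \frac{1}{1822} + \frac{219}{115}} = \frac{1}{\frac{398903}{209530}} = \frac{209530}{398903}$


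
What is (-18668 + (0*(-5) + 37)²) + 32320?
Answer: 15021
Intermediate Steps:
(-18668 + (0*(-5) + 37)²) + 32320 = (-18668 + (0 + 37)²) + 32320 = (-18668 + 37²) + 32320 = (-18668 + 1369) + 32320 = -17299 + 32320 = 15021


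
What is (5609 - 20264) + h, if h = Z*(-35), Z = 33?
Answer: -15810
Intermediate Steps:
h = -1155 (h = 33*(-35) = -1155)
(5609 - 20264) + h = (5609 - 20264) - 1155 = -14655 - 1155 = -15810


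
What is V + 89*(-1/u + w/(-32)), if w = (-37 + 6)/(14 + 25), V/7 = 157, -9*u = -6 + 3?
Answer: 1041095/1248 ≈ 834.21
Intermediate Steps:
u = 1/3 (u = -(-6 + 3)/9 = -1/9*(-3) = 1/3 ≈ 0.33333)
V = 1099 (V = 7*157 = 1099)
w = -31/39 ≈ -0.79487
V + 89*(-1/u + w/(-32)) = 1099 + 89*(-1/1/3 - 31/39/(-32)) = 1099 + 89*(-1*3 - 31/39*(-1/32)) = 1099 + 89*(-3 + 31/1248) = 1099 + 89*(-3713/1248) = 1099 - 330457/1248 = 1041095/1248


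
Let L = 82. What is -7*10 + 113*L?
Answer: 9196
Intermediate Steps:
-7*10 + 113*L = -7*10 + 113*82 = -70 + 9266 = 9196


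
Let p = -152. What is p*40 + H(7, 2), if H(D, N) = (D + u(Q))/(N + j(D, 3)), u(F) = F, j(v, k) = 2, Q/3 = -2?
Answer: -24319/4 ≈ -6079.8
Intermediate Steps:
Q = -6 (Q = 3*(-2) = -6)
H(D, N) = (-6 + D)/(2 + N) (H(D, N) = (D - 6)/(N + 2) = (-6 + D)/(2 + N))
p*40 + H(7, 2) = -152*40 + (-6 + 7)/(2 + 2) = -6080 + 1/4 = -6080 + (¼)*1 = -6080 + ¼ = -24319/4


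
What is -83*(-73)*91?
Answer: 551369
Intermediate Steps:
-83*(-73)*91 = 6059*91 = 551369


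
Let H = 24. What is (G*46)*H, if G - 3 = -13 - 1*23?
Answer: -36432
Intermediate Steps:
G = -33 (G = 3 + (-13 - 1*23) = 3 + (-13 - 23) = 3 - 36 = -33)
(G*46)*H = -33*46*24 = -1518*24 = -36432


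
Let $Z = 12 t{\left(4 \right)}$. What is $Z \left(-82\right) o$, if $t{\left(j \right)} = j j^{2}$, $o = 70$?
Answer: $-4408320$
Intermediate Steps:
$t{\left(j \right)} = j^{3}$
$Z = 768$ ($Z = 12 \cdot 4^{3} = 12 \cdot 64 = 768$)
$Z \left(-82\right) o = 768 \left(-82\right) 70 = \left(-62976\right) 70 = -4408320$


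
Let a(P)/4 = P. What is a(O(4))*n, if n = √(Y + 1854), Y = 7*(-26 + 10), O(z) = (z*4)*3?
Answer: 192*√1742 ≈ 8013.6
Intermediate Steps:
O(z) = 12*z (O(z) = (4*z)*3 = 12*z)
a(P) = 4*P
Y = -112 (Y = 7*(-16) = -112)
n = √1742 (n = √(-112 + 1854) = √1742 ≈ 41.737)
a(O(4))*n = (4*(12*4))*√1742 = (4*48)*√1742 = 192*√1742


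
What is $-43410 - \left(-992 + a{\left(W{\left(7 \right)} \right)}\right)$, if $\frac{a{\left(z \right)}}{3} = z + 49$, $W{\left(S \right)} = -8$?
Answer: $-42541$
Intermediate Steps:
$a{\left(z \right)} = 147 + 3 z$ ($a{\left(z \right)} = 3 \left(z + 49\right) = 3 \left(49 + z\right) = 147 + 3 z$)
$-43410 - \left(-992 + a{\left(W{\left(7 \right)} \right)}\right) = -43410 + \left(5134 - \left(\left(2090 + 2052\right) + \left(147 + 3 \left(-8\right)\right)\right)\right) = -43410 + \left(5134 - \left(4142 + \left(147 - 24\right)\right)\right) = -43410 + \left(5134 - \left(4142 + 123\right)\right) = -43410 + \left(5134 - 4265\right) = -43410 + 869 = -42541$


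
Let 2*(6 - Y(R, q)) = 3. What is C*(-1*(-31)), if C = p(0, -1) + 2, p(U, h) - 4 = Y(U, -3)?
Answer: 651/2 ≈ 325.50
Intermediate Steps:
Y(R, q) = 9/2 (Y(R, q) = 6 - ½*3 = 6 - 3/2 = 9/2)
p(U, h) = 17/2 (p(U, h) = 4 + 9/2 = 17/2)
C = 21/2 (C = 17/2 + 2 = 21/2 ≈ 10.500)
C*(-1*(-31)) = 21*(-1*(-31))/2 = (21/2)*31 = 651/2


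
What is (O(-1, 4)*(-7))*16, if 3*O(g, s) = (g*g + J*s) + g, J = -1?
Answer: 448/3 ≈ 149.33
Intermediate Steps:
O(g, s) = -s/3 + g/3 + g²/3 (O(g, s) = ((g*g - s) + g)/3 = ((g² - s) + g)/3 = (g + g² - s)/3 = -s/3 + g/3 + g²/3)
(O(-1, 4)*(-7))*16 = ((-⅓*4 + (⅓)*(-1) + (⅓)*(-1)²)*(-7))*16 = ((-4/3 - ⅓ + (⅓)*1)*(-7))*16 = ((-4/3 - ⅓ + ⅓)*(-7))*16 = -4/3*(-7)*16 = (28/3)*16 = 448/3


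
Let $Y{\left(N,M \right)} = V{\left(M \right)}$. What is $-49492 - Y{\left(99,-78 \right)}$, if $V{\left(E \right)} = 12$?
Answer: $-49504$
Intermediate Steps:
$Y{\left(N,M \right)} = 12$
$-49492 - Y{\left(99,-78 \right)} = -49492 - 12 = -49504$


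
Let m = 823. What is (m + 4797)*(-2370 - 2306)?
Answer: -26279120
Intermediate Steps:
(m + 4797)*(-2370 - 2306) = (823 + 4797)*(-2370 - 2306) = 5620*(-4676) = -26279120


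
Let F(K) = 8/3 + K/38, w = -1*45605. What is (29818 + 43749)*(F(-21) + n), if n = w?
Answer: -382454896343/114 ≈ -3.3549e+9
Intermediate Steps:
w = -45605
F(K) = 8/3 + K/38 (F(K) = 8*(1/3) + K*(1/38) = 8/3 + K/38)
n = -45605
(29818 + 43749)*(F(-21) + n) = (29818 + 43749)*((8/3 + (1/38)*(-21)) - 45605) = 73567*((8/3 - 21/38) - 45605) = 73567*(241/114 - 45605) = 73567*(-5198729/114) = -382454896343/114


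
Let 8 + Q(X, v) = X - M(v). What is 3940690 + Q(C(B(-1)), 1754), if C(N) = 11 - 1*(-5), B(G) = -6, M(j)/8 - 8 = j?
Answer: 3926602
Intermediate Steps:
M(j) = 64 + 8*j
C(N) = 16 (C(N) = 11 + 5 = 16)
Q(X, v) = -72 + X - 8*v (Q(X, v) = -8 + (X - (64 + 8*v)) = -8 + (X + (-64 - 8*v)) = -8 + (-64 + X - 8*v) = -72 + X - 8*v)
3940690 + Q(C(B(-1)), 1754) = 3940690 + (-72 + 16 - 8*1754) = 3940690 + (-72 + 16 - 14032) = 3940690 - 14088 = 3926602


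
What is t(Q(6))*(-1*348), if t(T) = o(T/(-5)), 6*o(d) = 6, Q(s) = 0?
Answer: -348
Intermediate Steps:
o(d) = 1 (o(d) = (⅙)*6 = 1)
t(T) = 1
t(Q(6))*(-1*348) = 1*(-1*348) = 1*(-348) = -348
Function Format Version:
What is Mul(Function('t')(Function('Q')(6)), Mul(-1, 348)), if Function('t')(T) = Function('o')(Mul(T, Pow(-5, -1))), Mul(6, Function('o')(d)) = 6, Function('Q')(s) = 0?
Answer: -348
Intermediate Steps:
Function('o')(d) = 1 (Function('o')(d) = Mul(Rational(1, 6), 6) = 1)
Function('t')(T) = 1
Mul(Function('t')(Function('Q')(6)), Mul(-1, 348)) = Mul(1, Mul(-1, 348)) = Mul(1, -348) = -348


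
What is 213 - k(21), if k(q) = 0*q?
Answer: 213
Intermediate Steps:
k(q) = 0
213 - k(21) = 213 - 1*0 = 213 + 0 = 213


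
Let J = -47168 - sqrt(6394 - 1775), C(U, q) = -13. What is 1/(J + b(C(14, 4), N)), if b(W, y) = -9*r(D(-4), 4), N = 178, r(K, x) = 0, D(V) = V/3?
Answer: -47168/2224815605 + sqrt(4619)/2224815605 ≈ -2.1170e-5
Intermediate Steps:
D(V) = V/3 (D(V) = V*(1/3) = V/3)
b(W, y) = 0 (b(W, y) = -9*0 = 0)
J = -47168 - sqrt(4619) ≈ -47236.
1/(J + b(C(14, 4), N)) = 1/((-47168 - sqrt(4619)) + 0) = 1/(-47168 - sqrt(4619))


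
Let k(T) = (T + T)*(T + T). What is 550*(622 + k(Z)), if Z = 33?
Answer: 2737900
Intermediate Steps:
k(T) = 4*T² (k(T) = (2*T)*(2*T) = 4*T²)
550*(622 + k(Z)) = 550*(622 + 4*33²) = 550*(622 + 4*1089) = 550*(622 + 4356) = 550*4978 = 2737900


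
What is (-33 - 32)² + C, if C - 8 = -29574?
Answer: -25341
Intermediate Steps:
C = -29566 (C = 8 - 29574 = -29566)
(-33 - 32)² + C = (-33 - 32)² - 29566 = (-65)² - 29566 = 4225 - 29566 = -25341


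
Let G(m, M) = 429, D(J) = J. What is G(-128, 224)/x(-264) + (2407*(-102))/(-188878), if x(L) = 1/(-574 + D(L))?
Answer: -33950886621/94439 ≈ -3.5950e+5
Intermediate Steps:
x(L) = 1/(-574 + L)
G(-128, 224)/x(-264) + (2407*(-102))/(-188878) = 429/(1/(-574 - 264)) + (2407*(-102))/(-188878) = 429/(1/(-838)) - 245514*(-1/188878) = 429/(-1/838) + 122757/94439 = 429*(-838) + 122757/94439 = -359502 + 122757/94439 = -33950886621/94439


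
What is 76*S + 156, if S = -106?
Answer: -7900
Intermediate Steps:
76*S + 156 = 76*(-106) + 156 = -8056 + 156 = -7900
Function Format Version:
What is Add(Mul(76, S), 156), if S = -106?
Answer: -7900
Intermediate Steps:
Add(Mul(76, S), 156) = Add(Mul(76, -106), 156) = Add(-8056, 156) = -7900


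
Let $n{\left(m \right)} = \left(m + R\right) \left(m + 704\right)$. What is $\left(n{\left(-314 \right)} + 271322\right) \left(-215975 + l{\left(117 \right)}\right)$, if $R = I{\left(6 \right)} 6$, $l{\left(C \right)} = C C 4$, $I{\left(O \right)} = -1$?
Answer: $-23622130318$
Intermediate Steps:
$l{\left(C \right)} = 4 C^{2}$ ($l{\left(C \right)} = C^{2} \cdot 4 = 4 C^{2}$)
$R = -6$ ($R = \left(-1\right) 6 = -6$)
$n{\left(m \right)} = \left(-6 + m\right) \left(704 + m\right)$ ($n{\left(m \right)} = \left(m - 6\right) \left(m + 704\right) = \left(-6 + m\right) \left(704 + m\right)$)
$\left(n{\left(-314 \right)} + 271322\right) \left(-215975 + l{\left(117 \right)}\right) = \left(\left(-4224 + \left(-314\right)^{2} + 698 \left(-314\right)\right) + 271322\right) \left(-215975 + 4 \cdot 117^{2}\right) = \left(\left(-4224 + 98596 - 219172\right) + 271322\right) \left(-215975 + 4 \cdot 13689\right) = \left(-124800 + 271322\right) \left(-215975 + 54756\right) = 146522 \left(-161219\right) = -23622130318$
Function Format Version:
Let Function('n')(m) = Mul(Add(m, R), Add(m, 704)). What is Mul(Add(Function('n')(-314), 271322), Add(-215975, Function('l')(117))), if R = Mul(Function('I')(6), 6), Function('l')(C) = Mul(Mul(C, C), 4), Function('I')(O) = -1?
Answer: -23622130318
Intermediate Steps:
Function('l')(C) = Mul(4, Pow(C, 2)) (Function('l')(C) = Mul(Pow(C, 2), 4) = Mul(4, Pow(C, 2)))
R = -6 (R = Mul(-1, 6) = -6)
Function('n')(m) = Mul(Add(-6, m), Add(704, m)) (Function('n')(m) = Mul(Add(m, -6), Add(m, 704)) = Mul(Add(-6, m), Add(704, m)))
Mul(Add(Function('n')(-314), 271322), Add(-215975, Function('l')(117))) = Mul(Add(Add(-4224, Pow(-314, 2), Mul(698, -314)), 271322), Add(-215975, Mul(4, Pow(117, 2)))) = Mul(Add(Add(-4224, 98596, -219172), 271322), Add(-215975, Mul(4, 13689))) = Mul(Add(-124800, 271322), Add(-215975, 54756)) = Mul(146522, -161219) = -23622130318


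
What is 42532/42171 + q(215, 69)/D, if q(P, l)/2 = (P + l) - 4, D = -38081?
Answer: 1596045332/1605913851 ≈ 0.99385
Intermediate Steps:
q(P, l) = -8 + 2*P + 2*l (q(P, l) = 2*((P + l) - 4) = 2*(-4 + P + l) = -8 + 2*P + 2*l)
42532/42171 + q(215, 69)/D = 42532/42171 + (-8 + 2*215 + 2*69)/(-38081) = 42532*(1/42171) + (-8 + 430 + 138)*(-1/38081) = 42532/42171 + 560*(-1/38081) = 42532/42171 - 560/38081 = 1596045332/1605913851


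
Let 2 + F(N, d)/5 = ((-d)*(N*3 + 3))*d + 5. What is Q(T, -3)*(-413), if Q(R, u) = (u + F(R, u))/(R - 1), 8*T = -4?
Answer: -15281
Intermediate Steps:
T = -½ (T = (⅛)*(-4) = -½ ≈ -0.50000)
F(N, d) = 15 - 5*d²*(3 + 3*N) (F(N, d) = -10 + 5*(((-d)*(N*3 + 3))*d + 5) = -10 + 5*(((-d)*(3*N + 3))*d + 5) = -10 + 5*(((-d)*(3 + 3*N))*d + 5) = -10 + 5*((-d*(3 + 3*N))*d + 5) = -10 + 5*(-d²*(3 + 3*N) + 5) = -10 + 5*(5 - d²*(3 + 3*N)) = -10 + (25 - 5*d²*(3 + 3*N)) = 15 - 5*d²*(3 + 3*N))
Q(R, u) = (15 + u - 15*u² - 15*R*u²)/(-1 + R) (Q(R, u) = (u + (15 - 15*u² - 15*R*u²))/(R - 1) = (15 + u - 15*u² - 15*R*u²)/(-1 + R))
Q(T, -3)*(-413) = ((15 - 3 - 15*(-3)² - 15*(-½)*(-3)²)/(-1 - ½))*(-413) = ((15 - 3 - 15*9 - 15*(-½)*9)/(-3/2))*(-413) = -2*(15 - 3 - 135 + 135/2)/3*(-413) = -⅔*(-111/2)*(-413) = 37*(-413) = -15281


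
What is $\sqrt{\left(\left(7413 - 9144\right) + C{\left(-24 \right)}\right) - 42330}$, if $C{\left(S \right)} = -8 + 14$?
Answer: $3 i \sqrt{4895} \approx 209.89 i$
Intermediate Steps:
$C{\left(S \right)} = 6$
$\sqrt{\left(\left(7413 - 9144\right) + C{\left(-24 \right)}\right) - 42330} = \sqrt{\left(\left(7413 - 9144\right) + 6\right) - 42330} = \sqrt{\left(-1731 + 6\right) - 42330} = \sqrt{-1725 - 42330} = \sqrt{-44055} = 3 i \sqrt{4895}$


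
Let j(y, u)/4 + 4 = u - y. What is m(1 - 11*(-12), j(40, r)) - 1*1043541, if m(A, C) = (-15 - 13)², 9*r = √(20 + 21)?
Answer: -1042757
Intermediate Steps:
r = √41/9 (r = √(20 + 21)/9 = √41/9 ≈ 0.71146)
j(y, u) = -16 - 4*y + 4*u (j(y, u) = -16 + 4*(u - y) = -16 + (-4*y + 4*u) = -16 - 4*y + 4*u)
m(A, C) = 784 (m(A, C) = (-28)² = 784)
m(1 - 11*(-12), j(40, r)) - 1*1043541 = 784 - 1*1043541 = 784 - 1043541 = -1042757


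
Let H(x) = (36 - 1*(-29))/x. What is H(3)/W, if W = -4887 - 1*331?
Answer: -65/15654 ≈ -0.0041523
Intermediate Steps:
W = -5218 (W = -4887 - 331 = -5218)
H(x) = 65/x (H(x) = (36 + 29)/x = 65/x)
H(3)/W = (65/3)/(-5218) = (65*(⅓))*(-1/5218) = (65/3)*(-1/5218) = -65/15654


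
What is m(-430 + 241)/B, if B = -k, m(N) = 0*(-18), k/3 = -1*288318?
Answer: 0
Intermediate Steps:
k = -864954 (k = 3*(-1*288318) = 3*(-288318) = -864954)
m(N) = 0
B = 864954 (B = -1*(-864954) = 864954)
m(-430 + 241)/B = 0/864954 = 0*(1/864954) = 0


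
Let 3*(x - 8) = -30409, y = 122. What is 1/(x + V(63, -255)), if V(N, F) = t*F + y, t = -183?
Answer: 3/109976 ≈ 2.7279e-5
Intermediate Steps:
x = -30385/3 (x = 8 + (1/3)*(-30409) = 8 - 30409/3 = -30385/3 ≈ -10128.)
V(N, F) = 122 - 183*F (V(N, F) = -183*F + 122 = 122 - 183*F)
1/(x + V(63, -255)) = 1/(-30385/3 + (122 - 183*(-255))) = 1/(-30385/3 + (122 + 46665)) = 1/(-30385/3 + 46787) = 1/(109976/3) = 3/109976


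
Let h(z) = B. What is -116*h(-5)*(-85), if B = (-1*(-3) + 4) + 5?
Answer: 118320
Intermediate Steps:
B = 12 (B = (3 + 4) + 5 = 7 + 5 = 12)
h(z) = 12
-116*h(-5)*(-85) = -116*12*(-85) = -1392*(-85) = 118320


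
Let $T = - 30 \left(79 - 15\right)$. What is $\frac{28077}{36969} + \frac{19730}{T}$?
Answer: $- \frac{22516351}{2366016} \approx -9.5166$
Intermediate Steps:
$T = -1920$ ($T = \left(-30\right) 64 = -1920$)
$\frac{28077}{36969} + \frac{19730}{T} = \frac{28077}{36969} + \frac{19730}{-1920} = 28077 \cdot \frac{1}{36969} + 19730 \left(- \frac{1}{1920}\right) = \frac{9359}{12323} - \frac{1973}{192} = - \frac{22516351}{2366016}$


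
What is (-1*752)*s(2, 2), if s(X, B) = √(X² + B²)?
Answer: -1504*√2 ≈ -2127.0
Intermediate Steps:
s(X, B) = √(B² + X²)
(-1*752)*s(2, 2) = (-1*752)*√(2² + 2²) = -752*√(4 + 4) = -1504*√2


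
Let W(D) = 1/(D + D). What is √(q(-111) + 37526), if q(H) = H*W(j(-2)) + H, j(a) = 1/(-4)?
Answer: √37637 ≈ 194.00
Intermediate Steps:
j(a) = -¼ (j(a) = 1*(-¼) = -¼)
W(D) = 1/(2*D)
q(H) = -H (q(H) = H*(1/(2*(-¼))) + H = H*((½)*(-4)) + H = H*(-2) + H = -2*H + H = -H)
√(q(-111) + 37526) = √(-1*(-111) + 37526) = √(111 + 37526) = √37637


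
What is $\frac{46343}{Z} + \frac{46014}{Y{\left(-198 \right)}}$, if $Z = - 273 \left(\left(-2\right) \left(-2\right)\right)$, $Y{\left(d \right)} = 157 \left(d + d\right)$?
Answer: $- \frac{27143373}{628628} \approx -43.179$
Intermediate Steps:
$Y{\left(d \right)} = 314 d$ ($Y{\left(d \right)} = 157 \cdot 2 d = 314 d$)
$Z = -1092$ ($Z = \left(-273\right) 4 = -1092$)
$\frac{46343}{Z} + \frac{46014}{Y{\left(-198 \right)}} = \frac{46343}{-1092} + \frac{46014}{314 \left(-198\right)} = 46343 \left(- \frac{1}{1092}\right) + \frac{46014}{-62172} = - \frac{46343}{1092} + 46014 \left(- \frac{1}{62172}\right) = - \frac{46343}{1092} - \frac{7669}{10362} = - \frac{27143373}{628628}$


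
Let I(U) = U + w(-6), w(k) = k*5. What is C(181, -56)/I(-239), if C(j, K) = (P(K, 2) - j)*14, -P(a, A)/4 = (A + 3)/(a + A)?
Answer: 68278/7263 ≈ 9.4008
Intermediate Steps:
w(k) = 5*k
I(U) = -30 + U (I(U) = U + 5*(-6) = U - 30 = -30 + U)
P(a, A) = -4*(3 + A)/(A + a) (P(a, A) = -4*(A + 3)/(a + A) = -4*(3 + A)/(A + a))
C(j, K) = -280/(2 + K) - 14*j (C(j, K) = (4*(-3 - 1*2)/(2 + K) - j)*14 = (4*(-3 - 2)/(2 + K) - j)*14 = (4*(-5)/(2 + K) - j)*14 = (-20/(2 + K) - j)*14 = (-j - 20/(2 + K))*14 = -280/(2 + K) - 14*j)
C(181, -56)/I(-239) = (14*(-20 - 1*181*(2 - 56))/(2 - 56))/(-30 - 239) = (14*(-20 - 1*181*(-54))/(-54))/(-269) = (14*(-1/54)*(-20 + 9774))*(-1/269) = (14*(-1/54)*9754)*(-1/269) = -68278/27*(-1/269) = 68278/7263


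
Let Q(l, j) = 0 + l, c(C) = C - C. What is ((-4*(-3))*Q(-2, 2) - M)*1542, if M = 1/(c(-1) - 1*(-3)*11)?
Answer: -407602/11 ≈ -37055.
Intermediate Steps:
c(C) = 0
Q(l, j) = l
M = 1/33 (M = 1/(0 - 1*(-3)*11) = 1/(0 + 3*11) = 1/(0 + 33) = 1/33 ≈ 0.030303)
((-4*(-3))*Q(-2, 2) - M)*1542 = (-4*(-3)*(-2) - 1*1/33)*1542 = (12*(-2) - 1/33)*1542 = (-24 - 1/33)*1542 = -793/33*1542 = -407602/11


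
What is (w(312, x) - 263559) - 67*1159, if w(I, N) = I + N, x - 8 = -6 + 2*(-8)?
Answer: -340914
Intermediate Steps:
x = -14 (x = 8 + (-6 + 2*(-8)) = 8 + (-6 - 16) = 8 - 22 = -14)
(w(312, x) - 263559) - 67*1159 = ((312 - 14) - 263559) - 67*1159 = (298 - 263559) - 77653 = -263261 - 77653 = -340914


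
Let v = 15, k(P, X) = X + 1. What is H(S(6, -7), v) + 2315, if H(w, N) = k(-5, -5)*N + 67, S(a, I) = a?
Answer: 2322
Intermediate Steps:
k(P, X) = 1 + X
H(w, N) = 67 - 4*N (H(w, N) = (1 - 5)*N + 67 = -4*N + 67 = 67 - 4*N)
H(S(6, -7), v) + 2315 = (67 - 4*15) + 2315 = (67 - 60) + 2315 = 7 + 2315 = 2322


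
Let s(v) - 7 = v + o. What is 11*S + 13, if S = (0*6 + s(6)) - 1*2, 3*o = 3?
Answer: 145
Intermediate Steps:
o = 1 (o = (⅓)*3 = 1)
s(v) = 8 + v (s(v) = 7 + (v + 1) = 7 + (1 + v) = 8 + v)
S = 12 (S = (0*6 + (8 + 6)) - 1*2 = (0 + 14) - 2 = 14 - 2 = 12)
11*S + 13 = 11*12 + 13 = 132 + 13 = 145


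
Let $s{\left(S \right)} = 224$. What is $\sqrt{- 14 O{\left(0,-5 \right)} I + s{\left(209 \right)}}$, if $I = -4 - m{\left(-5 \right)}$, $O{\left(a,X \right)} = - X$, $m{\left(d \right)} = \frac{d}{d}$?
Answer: $\sqrt{574} \approx 23.958$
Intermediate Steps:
$m{\left(d \right)} = 1$
$I = -5$ ($I = -4 - 1 = -5$)
$\sqrt{- 14 O{\left(0,-5 \right)} I + s{\left(209 \right)}} = \sqrt{- 14 \left(\left(-1\right) \left(-5\right)\right) \left(-5\right) + 224} = \sqrt{\left(-14\right) 5 \left(-5\right) + 224} = \sqrt{\left(-70\right) \left(-5\right) + 224} = \sqrt{350 + 224} = \sqrt{574}$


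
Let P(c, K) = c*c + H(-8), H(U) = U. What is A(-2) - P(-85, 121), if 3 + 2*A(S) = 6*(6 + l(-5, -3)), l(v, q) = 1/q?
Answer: -14403/2 ≈ -7201.5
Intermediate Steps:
P(c, K) = -8 + c**2 (P(c, K) = c*c - 8 = c**2 - 8 = -8 + c**2)
A(S) = 31/2 (A(S) = -3/2 + (6*(6 + 1/(-3)))/2 = -3/2 + (6*(6 - 1/3))/2 = -3/2 + (6*(17/3))/2 = -3/2 + (1/2)*34 = -3/2 + 17 = 31/2)
A(-2) - P(-85, 121) = 31/2 - (-8 + (-85)**2) = 31/2 - (-8 + 7225) = 31/2 - 1*7217 = 31/2 - 7217 = -14403/2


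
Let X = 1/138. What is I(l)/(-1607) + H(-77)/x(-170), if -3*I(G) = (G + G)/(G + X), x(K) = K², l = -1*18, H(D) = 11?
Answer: 91750391/115316230900 ≈ 0.00079564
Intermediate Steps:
l = -18
X = 1/138 ≈ 0.0072464
I(G) = -2*G/(3*(1/138 + G)) (I(G) = -(G + G)/(3*(G + 1/138)) = -2*G/(3*(1/138 + G)))
I(l)/(-1607) + H(-77)/x(-170) = -92*(-18)/(1 + 138*(-18))/(-1607) + 11/((-170)²) = -92*(-18)/(1 - 2484)*(-1/1607) + 11/28900 = -92*(-18)/(-2483)*(-1/1607) + 11*(1/28900) = -92*(-18)*(-1/2483)*(-1/1607) + 11/28900 = -1656/2483*(-1/1607) + 11/28900 = 1656/3990181 + 11/28900 = 91750391/115316230900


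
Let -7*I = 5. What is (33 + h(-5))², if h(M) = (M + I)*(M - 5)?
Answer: 398161/49 ≈ 8125.7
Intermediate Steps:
I = -5/7 (I = -⅐*5 = -5/7 ≈ -0.71429)
h(M) = (-5 + M)*(-5/7 + M) (h(M) = (M - 5/7)*(M - 5) = (-5/7 + M)*(-5 + M) = (-5 + M)*(-5/7 + M))
(33 + h(-5))² = (33 + (25/7 + (-5)² - 40/7*(-5)))² = (33 + (25/7 + 25 + 200/7))² = (33 + 400/7)² = (631/7)² = 398161/49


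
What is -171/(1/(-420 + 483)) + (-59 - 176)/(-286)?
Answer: -3080843/286 ≈ -10772.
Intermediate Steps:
-171/(1/(-420 + 483)) + (-59 - 176)/(-286) = -171/(1/63) - 235*(-1/286) = -171/1/63 + 235/286 = -171*63 + 235/286 = -10773 + 235/286 = -3080843/286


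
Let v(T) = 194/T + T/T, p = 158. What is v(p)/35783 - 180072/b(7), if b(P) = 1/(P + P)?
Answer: -647866282880/256987 ≈ -2.5210e+6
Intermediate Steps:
b(P) = 1/(2*P)
v(T) = 1 + 194/T (v(T) = 194/T + 1 = 1 + 194/T)
v(p)/35783 - 180072/b(7) = ((194 + 158)/158)/35783 - 180072/((½)/7) = ((1/158)*352)*(1/35783) - 180072/((½)*(⅐)) = (176/79)*(1/35783) - 180072/1/14 = 16/256987 - 180072*14 = 16/256987 - 2521008 = -647866282880/256987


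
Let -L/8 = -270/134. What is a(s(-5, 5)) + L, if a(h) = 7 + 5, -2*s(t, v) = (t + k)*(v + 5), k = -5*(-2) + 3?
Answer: 1884/67 ≈ 28.119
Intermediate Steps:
k = 13 (k = 10 + 3 = 13)
s(t, v) = -(5 + v)*(13 + t)/2 (s(t, v) = -(t + 13)*(v + 5)/2 = -(13 + t)*(5 + v)/2 = -(5 + v)*(13 + t)/2)
a(h) = 12
L = 1080/67 (L = -(-2160)/134 = -8*(-135/67) = 1080/67 ≈ 16.119)
a(s(-5, 5)) + L = 12 + 1080/67 = 1884/67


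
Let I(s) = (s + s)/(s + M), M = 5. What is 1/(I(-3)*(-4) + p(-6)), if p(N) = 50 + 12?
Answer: 1/74 ≈ 0.013514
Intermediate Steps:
I(s) = 2*s/(5 + s) (I(s) = (s + s)/(s + 5) = (2*s)/(5 + s) = 2*s/(5 + s))
p(N) = 62
1/(I(-3)*(-4) + p(-6)) = 1/((2*(-3)/(5 - 3))*(-4) + 62) = 1/((2*(-3)/2)*(-4) + 62) = 1/((2*(-3)*(1/2))*(-4) + 62) = 1/(-3*(-4) + 62) = 1/(12 + 62) = 1/74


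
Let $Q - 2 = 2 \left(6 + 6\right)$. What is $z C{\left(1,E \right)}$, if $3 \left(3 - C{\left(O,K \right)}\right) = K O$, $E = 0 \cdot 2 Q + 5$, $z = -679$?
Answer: $- \frac{2716}{3} \approx -905.33$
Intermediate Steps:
$Q = 26$ ($Q = 2 + 2 \left(6 + 6\right) = 2 + 2 \cdot 12 = 2 + 24 = 26$)
$E = 5$ ($E = 0 \cdot 2 \cdot 26 + 5 = 0 \cdot 52 + 5 = 0 + 5 = 5$)
$C{\left(O,K \right)} = 3 - \frac{K O}{3}$
$z C{\left(1,E \right)} = - 679 \left(3 - \frac{5}{3} \cdot 1\right) = - 679 \left(3 - \frac{5}{3}\right) = \left(-679\right) \frac{4}{3} = - \frac{2716}{3}$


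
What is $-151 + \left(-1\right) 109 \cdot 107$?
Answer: $-11814$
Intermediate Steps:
$-151 + \left(-1\right) 109 \cdot 107 = -151 - 11663 = -11814$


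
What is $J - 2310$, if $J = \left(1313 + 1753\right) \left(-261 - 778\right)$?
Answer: $-3187884$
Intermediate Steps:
$J = -3185574$ ($J = 3066 \left(-1039\right) = -3185574$)
$J - 2310 = -3185574 - 2310 = -3187884$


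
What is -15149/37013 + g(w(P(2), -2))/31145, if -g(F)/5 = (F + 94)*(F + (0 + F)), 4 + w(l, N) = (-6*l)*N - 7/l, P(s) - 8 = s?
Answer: -94039001027/11527698850 ≈ -8.1577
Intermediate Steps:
P(s) = 8 + s
w(l, N) = -4 - 7/l - 6*N*l (w(l, N) = -4 + ((-6*l)*N - 7/l) = -4 + (-6*N*l - 7/l) = -4 + (-7/l - 6*N*l) = -4 - 7/l - 6*N*l)
g(F) = -10*F*(94 + F) (g(F) = -5*(F + 94)*(F + (0 + F)) = -5*(94 + F)*(F + F) = -5*(94 + F)*2*F = -10*F*(94 + F))
-15149/37013 + g(w(P(2), -2))/31145 = -15149/37013 - 10*(-4 - 7/(8 + 2) - 6*(-2)*(8 + 2))*(94 + (-4 - 7/(8 + 2) - 6*(-2)*(8 + 2)))/31145 = -15149*1/37013 - 10*(-4 - 7/10 - 6*(-2)*10)*(94 + (-4 - 7/10 - 6*(-2)*10))*(1/31145) = -15149/37013 - 10*(-4 - 7*⅒ + 120)*(94 + (-4 - 7*⅒ + 120))*(1/31145) = -15149/37013 - 10*(-4 - 7/10 + 120)*(94 + (-4 - 7/10 + 120))*(1/31145) = -15149/37013 - 10*1153/10*(94 + 1153/10)*(1/31145) = -15149/37013 - 10*1153/10*2093/10*(1/31145) = -15149/37013 - 2413229/10*1/31145 = -15149/37013 - 2413229/311450 = -94039001027/11527698850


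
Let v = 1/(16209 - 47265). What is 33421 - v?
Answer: 1037922577/31056 ≈ 33421.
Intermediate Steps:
v = -1/31056 (v = 1/(-31056) = -1/31056 ≈ -3.2200e-5)
33421 - v = 33421 - 1*(-1/31056) = 33421 + 1/31056 = 1037922577/31056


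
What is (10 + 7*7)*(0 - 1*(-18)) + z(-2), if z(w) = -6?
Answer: 1056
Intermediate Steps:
(10 + 7*7)*(0 - 1*(-18)) + z(-2) = (10 + 7*7)*(0 - 1*(-18)) - 6 = (10 + 49)*(0 + 18) - 6 = 59*18 - 6 = 1062 - 6 = 1056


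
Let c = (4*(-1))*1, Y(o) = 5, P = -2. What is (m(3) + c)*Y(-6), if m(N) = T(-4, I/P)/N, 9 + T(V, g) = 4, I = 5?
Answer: -85/3 ≈ -28.333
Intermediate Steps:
T(V, g) = -5 (T(V, g) = -9 + 4 = -5)
m(N) = -5/N
c = -4 (c = -4*1 = -4)
(m(3) + c)*Y(-6) = (-5/3 - 4)*5 = -17/3*5 = -85/3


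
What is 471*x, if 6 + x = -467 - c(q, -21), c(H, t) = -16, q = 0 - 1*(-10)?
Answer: -215247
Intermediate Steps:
q = 10 (q = 0 + 10 = 10)
x = -457 (x = -6 + (-467 - 1*(-16)) = -6 + (-467 + 16) = -6 - 451 = -457)
471*x = 471*(-457) = -215247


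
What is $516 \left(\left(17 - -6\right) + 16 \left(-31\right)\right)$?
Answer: $-244068$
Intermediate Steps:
$516 \left(\left(17 - -6\right) + 16 \left(-31\right)\right) = 516 \left(\left(17 + 6\right) - 496\right) = 516 \left(23 - 496\right) = 516 \left(-473\right) = -244068$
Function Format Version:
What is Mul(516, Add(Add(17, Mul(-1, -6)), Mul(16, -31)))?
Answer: -244068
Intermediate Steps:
Mul(516, Add(Add(17, Mul(-1, -6)), Mul(16, -31))) = Mul(516, Add(Add(17, 6), -496)) = Mul(516, Add(23, -496)) = Mul(516, -473) = -244068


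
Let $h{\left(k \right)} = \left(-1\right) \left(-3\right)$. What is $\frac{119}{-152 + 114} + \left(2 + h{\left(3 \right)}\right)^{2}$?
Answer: $\frac{831}{38} \approx 21.868$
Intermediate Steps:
$h{\left(k \right)} = 3$
$\frac{119}{-152 + 114} + \left(2 + h{\left(3 \right)}\right)^{2} = \frac{119}{-152 + 114} + \left(2 + 3\right)^{2} = \frac{119}{-38} + 5^{2} = 119 \left(- \frac{1}{38}\right) + 25 = - \frac{119}{38} + 25 = \frac{831}{38}$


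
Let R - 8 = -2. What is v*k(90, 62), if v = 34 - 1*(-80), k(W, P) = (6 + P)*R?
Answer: 46512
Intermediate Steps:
R = 6 (R = 8 - 2 = 6)
k(W, P) = 36 + 6*P (k(W, P) = (6 + P)*6 = 36 + 6*P)
v = 114 (v = 34 + 80 = 114)
v*k(90, 62) = 114*(36 + 6*62) = 114*(36 + 372) = 114*408 = 46512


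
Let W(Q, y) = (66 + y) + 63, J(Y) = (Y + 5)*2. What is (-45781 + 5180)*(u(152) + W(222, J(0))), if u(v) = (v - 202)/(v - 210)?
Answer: -164677656/29 ≈ -5.6785e+6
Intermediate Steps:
u(v) = (-202 + v)/(-210 + v)
J(Y) = 10 + 2*Y (J(Y) = (5 + Y)*2 = 10 + 2*Y)
W(Q, y) = 129 + y
(-45781 + 5180)*(u(152) + W(222, J(0))) = (-45781 + 5180)*((-202 + 152)/(-210 + 152) + (129 + (10 + 2*0))) = -40601*(-50/(-58) + (129 + (10 + 0))) = -40601*(-1/58*(-50) + (129 + 10)) = -40601*(25/29 + 139) = -40601*4056/29 = -164677656/29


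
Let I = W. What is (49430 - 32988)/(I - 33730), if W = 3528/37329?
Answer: -102293903/209850607 ≈ -0.48746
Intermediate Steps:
W = 1176/12443 (W = 3528*(1/37329) = 1176/12443 ≈ 0.094511)
I = 1176/12443 ≈ 0.094511
(49430 - 32988)/(I - 33730) = (49430 - 32988)/(1176/12443 - 33730) = 16442/(-419701214/12443) = 16442*(-12443/419701214) = -102293903/209850607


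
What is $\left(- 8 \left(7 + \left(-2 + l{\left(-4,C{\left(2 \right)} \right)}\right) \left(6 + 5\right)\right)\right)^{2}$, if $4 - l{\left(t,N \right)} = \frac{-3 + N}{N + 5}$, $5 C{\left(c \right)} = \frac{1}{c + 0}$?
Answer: $\frac{206899456}{2601} \approx 79546.0$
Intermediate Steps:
$C{\left(c \right)} = \frac{1}{5 c}$ ($C{\left(c \right)} = \frac{1}{5 \left(c + 0\right)} = \frac{1}{5 c}$)
$l{\left(t,N \right)} = 4 - \frac{-3 + N}{5 + N}$ ($l{\left(t,N \right)} = 4 - \frac{-3 + N}{N + 5} = 4 - \frac{-3 + N}{5 + N}$)
$\left(- 8 \left(7 + \left(-2 + l{\left(-4,C{\left(2 \right)} \right)}\right) \left(6 + 5\right)\right)\right)^{2} = \left(- 8 \left(7 + \left(-2 + \frac{23 + 3 \frac{1}{5 \cdot 2}}{5 + \frac{1}{5 \cdot 2}}\right) \left(6 + 5\right)\right)\right)^{2} = \left(- 8 \left(7 + \left(-2 + \frac{23 + 3 \cdot \frac{1}{5} \cdot \frac{1}{2}}{5 + \frac{1}{5} \cdot \frac{1}{2}}\right) 11\right)\right)^{2} = \left(- 8 \left(7 + \left(-2 + \frac{23 + 3 \cdot \frac{1}{10}}{5 + \frac{1}{10}}\right) 11\right)\right)^{2} = \left(- 8 \left(7 + \left(-2 + \frac{23 + \frac{3}{10}}{\frac{51}{10}}\right) 11\right)\right)^{2} = \left(- 8 \left(7 + \left(-2 + \frac{10}{51} \cdot \frac{233}{10}\right) 11\right)\right)^{2} = \left(- 8 \left(7 + \left(-2 + \frac{233}{51}\right) 11\right)\right)^{2} = \left(- 8 \left(7 + \frac{131}{51} \cdot 11\right)\right)^{2} = \left(- 8 \left(7 + \frac{1441}{51}\right)\right)^{2} = \left(\left(-8\right) \frac{1798}{51}\right)^{2} = \left(- \frac{14384}{51}\right)^{2} = \frac{206899456}{2601}$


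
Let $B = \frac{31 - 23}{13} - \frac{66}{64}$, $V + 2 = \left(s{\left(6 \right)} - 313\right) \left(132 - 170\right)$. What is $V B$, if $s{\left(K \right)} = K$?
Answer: $- \frac{126117}{26} \approx -4850.7$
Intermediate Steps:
$V = 11664$ ($V = -2 + \left(6 - 313\right) \left(132 - 170\right) = -2 - -11666 = -2 + 11666 = 11664$)
$B = - \frac{173}{416}$ ($B = 8 \cdot \frac{1}{13} - \frac{33}{32} = \frac{8}{13} - \frac{33}{32} = - \frac{173}{416} \approx -0.41587$)
$V B = 11664 \left(- \frac{173}{416}\right) = - \frac{126117}{26}$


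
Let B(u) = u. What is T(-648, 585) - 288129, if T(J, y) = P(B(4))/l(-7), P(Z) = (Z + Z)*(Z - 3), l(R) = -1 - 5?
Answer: -864391/3 ≈ -2.8813e+5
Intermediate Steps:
l(R) = -6
P(Z) = 2*Z*(-3 + Z) (P(Z) = (2*Z)*(-3 + Z) = 2*Z*(-3 + Z))
T(J, y) = -4/3 (T(J, y) = (2*4*(-3 + 4))/(-6) = (2*4*1)*(-⅙) = 8*(-⅙) = -4/3)
T(-648, 585) - 288129 = -4/3 - 288129 = -864391/3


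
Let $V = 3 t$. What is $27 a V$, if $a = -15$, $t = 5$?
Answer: $-6075$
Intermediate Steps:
$V = 15$ ($V = 3 \cdot 5 = 15$)
$27 a V = 27 \left(-15\right) 15 = \left(-405\right) 15 = -6075$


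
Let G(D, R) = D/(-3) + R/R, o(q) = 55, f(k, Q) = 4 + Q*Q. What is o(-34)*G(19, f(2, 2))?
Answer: -880/3 ≈ -293.33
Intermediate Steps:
f(k, Q) = 4 + Q²
G(D, R) = 1 - D/3 (G(D, R) = D*(-⅓) + 1 = -D/3 + 1 = 1 - D/3)
o(-34)*G(19, f(2, 2)) = 55*(1 - ⅓*19) = 55*(1 - 19/3) = 55*(-16/3) = -880/3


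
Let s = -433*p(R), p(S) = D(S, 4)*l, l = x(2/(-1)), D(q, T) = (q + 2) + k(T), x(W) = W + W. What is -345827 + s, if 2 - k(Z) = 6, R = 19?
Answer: -316383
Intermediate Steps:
k(Z) = -4 (k(Z) = 2 - 1*6 = 2 - 6 = -4)
x(W) = 2*W
D(q, T) = -2 + q (D(q, T) = (q + 2) - 4 = (2 + q) - 4 = -2 + q)
l = -4 (l = 2*(2/(-1)) = 2*(2*(-1)) = 2*(-2) = -4)
p(S) = 8 - 4*S (p(S) = (-2 + S)*(-4) = 8 - 4*S)
s = 29444 (s = -433*(8 - 4*19) = -433*(8 - 76) = -433*(-68) = 29444)
-345827 + s = -345827 + 29444 = -316383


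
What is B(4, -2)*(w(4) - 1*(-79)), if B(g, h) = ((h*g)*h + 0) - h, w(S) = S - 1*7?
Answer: 1368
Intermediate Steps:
w(S) = -7 + S (w(S) = S - 7 = -7 + S)
B(g, h) = -h + g*h² (B(g, h) = ((g*h)*h + 0) - h = (g*h² + 0) - h = g*h² - h = -h + g*h²)
B(4, -2)*(w(4) - 1*(-79)) = (-2*(-1 + 4*(-2)))*((-7 + 4) - 1*(-79)) = (-2*(-1 - 8))*(-3 + 79) = -2*(-9)*76 = 18*76 = 1368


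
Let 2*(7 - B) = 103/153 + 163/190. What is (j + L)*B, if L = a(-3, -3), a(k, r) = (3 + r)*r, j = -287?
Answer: -104029177/58140 ≈ -1789.3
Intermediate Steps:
a(k, r) = r*(3 + r)
L = 0 (L = -3*(3 - 3) = -3*0 = 0)
B = 362471/58140 (B = 7 - (103/153 + 163/190)/2 = 7 - 1/2*44509/29070 = 7 - 44509/58140 = 362471/58140 ≈ 6.2345)
(j + L)*B = (-287 + 0)*(362471/58140) = -287*362471/58140 = -104029177/58140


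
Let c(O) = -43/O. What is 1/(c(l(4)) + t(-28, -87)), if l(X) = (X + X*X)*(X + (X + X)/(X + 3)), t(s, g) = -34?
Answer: -720/24781 ≈ -0.029055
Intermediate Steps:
l(X) = (X + X**2)*(X + 2*X/(3 + X)) (l(X) = (X + X**2)*(X + (2*X)/(3 + X)) = (X + X**2)*(X + 2*X/(3 + X)))
1/(c(l(4)) + t(-28, -87)) = 1/(-43*(3 + 4)/(16*(5 + 4**2 + 6*4)) - 34) = 1/(-43*7/(16*(5 + 16 + 24)) - 34) = 1/(-43/(16*(1/7)*45) - 34) = 1/(-43/720/7 - 34) = 1/(-43*7/720 - 34) = 1/(-301/720 - 34) = 1/(-24781/720) = -720/24781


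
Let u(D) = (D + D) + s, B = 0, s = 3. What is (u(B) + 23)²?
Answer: 676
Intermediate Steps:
u(D) = 3 + 2*D (u(D) = (D + D) + 3 = 2*D + 3 = 3 + 2*D)
(u(B) + 23)² = ((3 + 2*0) + 23)² = ((3 + 0) + 23)² = (3 + 23)² = 26² = 676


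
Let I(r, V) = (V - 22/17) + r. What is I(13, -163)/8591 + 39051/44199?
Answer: 621066841/717236817 ≈ 0.86592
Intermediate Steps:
I(r, V) = -22/17 + V + r (I(r, V) = (V - 22*1/17) + r = (V - 22/17) + r = (-22/17 + V) + r = -22/17 + V + r)
I(13, -163)/8591 + 39051/44199 = (-22/17 - 163 + 13)/8591 + 39051/44199 = -2572/17*1/8591 + 39051*(1/44199) = -2572/146047 + 4339/4911 = 621066841/717236817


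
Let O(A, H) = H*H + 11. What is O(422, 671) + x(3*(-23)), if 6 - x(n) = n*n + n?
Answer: 445566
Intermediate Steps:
O(A, H) = 11 + H² (O(A, H) = H² + 11 = 11 + H²)
x(n) = 6 - n - n² (x(n) = 6 - (n*n + n) = 6 - (n² + n) = 6 - (n + n²) = 6 + (-n - n²) = 6 - n - n²)
O(422, 671) + x(3*(-23)) = (11 + 671²) + (6 - 3*(-23) - (3*(-23))²) = (11 + 450241) + (6 - 1*(-69) - 1*(-69)²) = 450252 + (6 + 69 - 1*4761) = 450252 + (6 + 69 - 4761) = 450252 - 4686 = 445566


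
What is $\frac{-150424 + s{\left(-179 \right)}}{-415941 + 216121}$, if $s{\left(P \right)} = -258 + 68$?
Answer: $\frac{75307}{99910} \approx 0.75375$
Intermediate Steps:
$s{\left(P \right)} = -190$
$\frac{-150424 + s{\left(-179 \right)}}{-415941 + 216121} = \frac{-150424 - 190}{-415941 + 216121} = - \frac{150614}{-199820} = \left(-150614\right) \left(- \frac{1}{199820}\right) = \frac{75307}{99910}$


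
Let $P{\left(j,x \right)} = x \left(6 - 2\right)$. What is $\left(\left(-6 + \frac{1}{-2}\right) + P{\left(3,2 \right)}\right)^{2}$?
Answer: $\frac{9}{4} \approx 2.25$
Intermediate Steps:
$P{\left(j,x \right)} = 4 x$ ($P{\left(j,x \right)} = x 4 = 4 x$)
$\left(\left(-6 + \frac{1}{-2}\right) + P{\left(3,2 \right)}\right)^{2} = \left(\left(-6 + \frac{1}{-2}\right) + 4 \cdot 2\right)^{2} = \left(\left(-6 - \frac{1}{2}\right) + 8\right)^{2} = \left(- \frac{13}{2} + 8\right)^{2} = \left(\frac{3}{2}\right)^{2} = \frac{9}{4}$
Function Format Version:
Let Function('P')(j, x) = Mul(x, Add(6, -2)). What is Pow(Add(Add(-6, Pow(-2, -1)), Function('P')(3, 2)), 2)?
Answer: Rational(9, 4) ≈ 2.2500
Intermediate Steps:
Function('P')(j, x) = Mul(4, x) (Function('P')(j, x) = Mul(x, 4) = Mul(4, x))
Pow(Add(Add(-6, Pow(-2, -1)), Function('P')(3, 2)), 2) = Pow(Add(Add(-6, Pow(-2, -1)), Mul(4, 2)), 2) = Pow(Add(Add(-6, Rational(-1, 2)), 8), 2) = Pow(Add(Rational(-13, 2), 8), 2) = Pow(Rational(3, 2), 2) = Rational(9, 4)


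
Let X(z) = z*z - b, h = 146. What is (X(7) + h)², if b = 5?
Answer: 36100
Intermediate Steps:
X(z) = -5 + z² (X(z) = z*z - 1*5 = z² - 5 = -5 + z²)
(X(7) + h)² = ((-5 + 7²) + 146)² = ((-5 + 49) + 146)² = (44 + 146)² = 190² = 36100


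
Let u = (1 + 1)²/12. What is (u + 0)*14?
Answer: 14/3 ≈ 4.6667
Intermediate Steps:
u = ⅓ (u = 2²*(1/12) = 4*(1/12) = ⅓ ≈ 0.33333)
(u + 0)*14 = (⅓ + 0)*14 = (⅓)*14 = 14/3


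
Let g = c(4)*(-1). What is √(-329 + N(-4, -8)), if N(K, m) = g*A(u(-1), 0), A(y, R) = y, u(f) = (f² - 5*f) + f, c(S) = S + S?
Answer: 3*I*√41 ≈ 19.209*I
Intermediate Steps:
c(S) = 2*S
u(f) = f² - 4*f
g = -8 (g = (2*4)*(-1) = 8*(-1) = -8)
N(K, m) = -40 (N(K, m) = -(-8)*(-4 - 1) = -(-8)*(-5) = -8*5 = -40)
√(-329 + N(-4, -8)) = √(-329 - 40) = √(-369) = 3*I*√41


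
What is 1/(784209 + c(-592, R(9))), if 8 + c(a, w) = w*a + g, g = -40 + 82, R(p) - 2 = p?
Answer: 1/777731 ≈ 1.2858e-6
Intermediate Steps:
R(p) = 2 + p
g = 42
c(a, w) = 34 + a*w (c(a, w) = -8 + (w*a + 42) = -8 + (a*w + 42) = -8 + (42 + a*w) = 34 + a*w)
1/(784209 + c(-592, R(9))) = 1/(784209 + (34 - 592*(2 + 9))) = 1/(784209 + (34 - 592*11)) = 1/(784209 + (34 - 6512)) = 1/(784209 - 6478) = 1/777731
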